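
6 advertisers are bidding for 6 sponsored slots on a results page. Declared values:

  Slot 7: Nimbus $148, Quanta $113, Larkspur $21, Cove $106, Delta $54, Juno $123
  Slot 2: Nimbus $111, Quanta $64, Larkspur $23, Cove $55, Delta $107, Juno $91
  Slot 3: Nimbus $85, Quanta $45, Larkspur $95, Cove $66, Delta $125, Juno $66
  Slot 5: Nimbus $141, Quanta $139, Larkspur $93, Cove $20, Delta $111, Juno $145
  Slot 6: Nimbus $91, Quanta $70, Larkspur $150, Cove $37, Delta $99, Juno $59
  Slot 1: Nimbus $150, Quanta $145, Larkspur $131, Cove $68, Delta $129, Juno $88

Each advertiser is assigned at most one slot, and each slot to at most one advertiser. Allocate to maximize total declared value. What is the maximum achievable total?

Max total: $782

Optimal: Nimbus→Slot 2 ($111), Quanta→Slot 1 ($145), Larkspur→Slot 6 ($150), Cove→Slot 7 ($106), Delta→Slot 3 ($125), Juno→Slot 5 ($145) — total 111+145+150+106+125+145 = $782.
Column-greedy (each slot in turn goes to its best remaining advertiser) gives $633, worse by 149.
Next-best assignment: Nimbus→Slot 7, Quanta→Slot 1, Larkspur→Slot 6, Cove→Slot 2, Delta→Slot 3, Juno→Slot 5 = $768.
No other one-to-one assignment exceeds $782.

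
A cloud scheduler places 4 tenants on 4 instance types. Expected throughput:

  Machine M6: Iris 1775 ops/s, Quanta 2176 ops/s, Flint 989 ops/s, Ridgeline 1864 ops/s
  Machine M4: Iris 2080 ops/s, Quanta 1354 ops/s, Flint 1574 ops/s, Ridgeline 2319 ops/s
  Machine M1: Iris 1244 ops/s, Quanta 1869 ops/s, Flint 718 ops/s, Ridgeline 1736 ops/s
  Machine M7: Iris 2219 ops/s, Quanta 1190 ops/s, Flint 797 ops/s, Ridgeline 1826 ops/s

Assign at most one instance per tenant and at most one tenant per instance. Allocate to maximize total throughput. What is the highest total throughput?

Maximum total: 7705 ops/s

Treat this as an assignment problem: match each tenant to one instance.
Optimal: Iris→Machine M7 (2219 ops/s), Quanta→Machine M6 (2176 ops/s), Flint→Machine M4 (1574 ops/s), Ridgeline→Machine M1 (1736 ops/s) — total 2219+2176+1574+1736 = 7705 ops/s.
Max-entry greedy (repeatedly take the single best remaining cell) gives 7432 ops/s, worse by 273.
Every other assignment is strictly worse.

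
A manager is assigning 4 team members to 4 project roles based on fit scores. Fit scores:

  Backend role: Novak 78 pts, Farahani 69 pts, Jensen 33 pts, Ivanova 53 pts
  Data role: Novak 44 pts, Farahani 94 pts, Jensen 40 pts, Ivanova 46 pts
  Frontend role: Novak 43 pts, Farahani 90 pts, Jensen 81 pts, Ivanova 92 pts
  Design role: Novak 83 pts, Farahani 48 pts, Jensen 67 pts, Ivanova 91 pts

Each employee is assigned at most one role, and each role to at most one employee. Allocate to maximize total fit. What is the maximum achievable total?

Optimal: Novak→Backend role (78 pts), Farahani→Data role (94 pts), Jensen→Frontend role (81 pts), Ivanova→Design role (91 pts) — total 78+94+81+91 = 344 pts.
Next-best assignment: Novak→Backend role, Farahani→Data role, Jensen→Design role, Ivanova→Frontend role = 331 pts.
No other one-to-one assignment exceeds 344 pts.

Max total: 344 pts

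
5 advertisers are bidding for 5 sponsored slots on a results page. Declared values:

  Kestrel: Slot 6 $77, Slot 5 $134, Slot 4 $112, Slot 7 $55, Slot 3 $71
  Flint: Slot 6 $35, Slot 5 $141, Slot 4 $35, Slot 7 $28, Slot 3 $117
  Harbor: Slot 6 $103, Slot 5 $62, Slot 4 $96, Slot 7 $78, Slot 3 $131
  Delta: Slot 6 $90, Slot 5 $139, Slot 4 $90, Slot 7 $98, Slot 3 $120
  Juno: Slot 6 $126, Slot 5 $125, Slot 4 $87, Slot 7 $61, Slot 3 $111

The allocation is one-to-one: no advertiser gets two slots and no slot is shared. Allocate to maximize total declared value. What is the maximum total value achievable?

Maximum total: $608

Optimal: Kestrel→Slot 4 ($112), Flint→Slot 5 ($141), Harbor→Slot 3 ($131), Delta→Slot 7 ($98), Juno→Slot 6 ($126) — total 112+141+131+98+126 = $608.
Swapping Juno↔Harbor (Juno→Slot 3 $111, Harbor→Slot 6 $103) loses 43.
Checked against all permutations: $608 is optimal.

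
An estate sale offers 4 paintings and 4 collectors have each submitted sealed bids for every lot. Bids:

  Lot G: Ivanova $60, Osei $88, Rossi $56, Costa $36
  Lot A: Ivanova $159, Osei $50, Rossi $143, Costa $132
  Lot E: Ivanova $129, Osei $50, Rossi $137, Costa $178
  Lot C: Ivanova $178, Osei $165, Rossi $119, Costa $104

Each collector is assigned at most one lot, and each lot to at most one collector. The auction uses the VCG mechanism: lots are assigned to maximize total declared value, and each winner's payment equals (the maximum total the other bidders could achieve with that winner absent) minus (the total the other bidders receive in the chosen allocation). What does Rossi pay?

Efficient allocation: Ivanova→Lot C ($178), Osei→Lot G ($88), Rossi→Lot A ($143), Costa→Lot E ($178); total welfare W = $587.
Rossi receives Lot A at value $143, so the others get W − 143 = $444.
Without Rossi: best allocation of the remaining 3 bidders over all 4 lots is Ivanova→Lot A ($159), Osei→Lot C ($165), Costa→Lot E ($178), total $502.
VCG payment = (others' best without Rossi) − (others' welfare with Rossi) = 502 − 444 = $58.

Rossi pays $58.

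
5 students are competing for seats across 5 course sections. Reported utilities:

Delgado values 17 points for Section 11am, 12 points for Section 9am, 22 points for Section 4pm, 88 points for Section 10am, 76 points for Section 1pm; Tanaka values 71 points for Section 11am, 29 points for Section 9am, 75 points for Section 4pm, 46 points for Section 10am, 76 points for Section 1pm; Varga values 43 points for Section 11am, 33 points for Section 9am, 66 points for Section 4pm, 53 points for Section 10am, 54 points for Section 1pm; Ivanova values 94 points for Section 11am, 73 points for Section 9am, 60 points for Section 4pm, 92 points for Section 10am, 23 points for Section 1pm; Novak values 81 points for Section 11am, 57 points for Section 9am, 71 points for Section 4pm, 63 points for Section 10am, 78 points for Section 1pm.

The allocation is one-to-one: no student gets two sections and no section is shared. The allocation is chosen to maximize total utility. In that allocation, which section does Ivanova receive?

Ivanova receives Section 9am.

Optimal: Delgado→Section 10am (88 points), Tanaka→Section 1pm (76 points), Varga→Section 4pm (66 points), Ivanova→Section 9am (73 points), Novak→Section 11am (81 points) — total 88+76+66+73+81 = 384 points.
Column-greedy (each section in turn goes to its best remaining student) gives 368 points, worse by 16.
Next-best assignment: Delgado→Section 10am, Tanaka→Section 1pm, Varga→Section 4pm, Ivanova→Section 11am, Novak→Section 9am = 381 points.
Swapping Tanaka↔Novak (Tanaka→Section 11am 71 points, Novak→Section 1pm 78 points) loses 8.
Checked against all permutations: 384 points is optimal.
Ivanova's own top section is Section 11am (94 points), but forcing Ivanova→Section 11am and reassigning the rest optimally gives only 381 points — worse by 3.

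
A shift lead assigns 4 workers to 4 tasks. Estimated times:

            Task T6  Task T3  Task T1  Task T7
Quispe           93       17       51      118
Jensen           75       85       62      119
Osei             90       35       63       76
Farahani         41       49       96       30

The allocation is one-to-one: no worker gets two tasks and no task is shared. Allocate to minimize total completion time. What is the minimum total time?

Min total: 185 min

Optimal: Quispe→Task T3 (17 min), Jensen→Task T6 (75 min), Osei→Task T1 (63 min), Farahani→Task T7 (30 min) — total 17+75+63+30 = 185 min.
Column-greedy (each task in turn goes to its cheapest remaining worker) gives 196 min, worse by 11.
Next-best assignment: Quispe→Task T1, Jensen→Task T6, Osei→Task T3, Farahani→Task T7 = 191 min.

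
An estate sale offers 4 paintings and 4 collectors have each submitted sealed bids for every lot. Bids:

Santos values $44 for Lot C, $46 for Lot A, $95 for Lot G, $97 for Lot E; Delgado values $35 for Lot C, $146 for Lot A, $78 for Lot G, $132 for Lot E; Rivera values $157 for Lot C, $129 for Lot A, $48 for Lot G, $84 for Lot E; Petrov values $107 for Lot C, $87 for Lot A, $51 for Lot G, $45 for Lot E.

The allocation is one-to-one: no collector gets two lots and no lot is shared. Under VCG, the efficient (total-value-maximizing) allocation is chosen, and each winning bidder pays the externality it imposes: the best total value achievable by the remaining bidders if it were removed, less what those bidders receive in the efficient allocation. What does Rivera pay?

Efficient allocation: Santos→Lot G ($95), Delgado→Lot E ($132), Rivera→Lot C ($157), Petrov→Lot A ($87); total welfare W = $471.
Rivera receives Lot C at value $157, so the others get W − 157 = $314.
Without Rivera: best allocation of the remaining 3 bidders over all 4 lots is Santos→Lot E ($97), Delgado→Lot A ($146), Petrov→Lot C ($107), total $350.
VCG payment = (others' best without Rivera) − (others' welfare with Rivera) = 350 − 314 = $36.

Rivera pays $36.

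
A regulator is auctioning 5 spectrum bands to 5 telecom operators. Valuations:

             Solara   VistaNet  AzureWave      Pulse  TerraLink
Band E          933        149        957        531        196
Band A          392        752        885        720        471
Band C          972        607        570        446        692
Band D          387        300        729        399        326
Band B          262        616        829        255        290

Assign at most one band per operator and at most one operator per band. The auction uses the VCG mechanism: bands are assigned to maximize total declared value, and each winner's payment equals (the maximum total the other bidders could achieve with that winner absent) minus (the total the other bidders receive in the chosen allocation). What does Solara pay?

Solara pays $228M.

Efficient allocation: Solara→Band E ($933M), VistaNet→Band B ($616M), AzureWave→Band D ($729M), Pulse→Band A ($720M), TerraLink→Band C ($692M); total welfare W = $3690M.
Solara receives Band E at value $933M, so the others get W − 933 = $2757M.
Without Solara: best allocation of the remaining 4 bidders over all 5 bands is VistaNet→Band B ($616M), AzureWave→Band E ($957M), Pulse→Band A ($720M), TerraLink→Band C ($692M), total $2985M.
VCG payment = (others' best without Solara) − (others' welfare with Solara) = 2985 − 2757 = $228M.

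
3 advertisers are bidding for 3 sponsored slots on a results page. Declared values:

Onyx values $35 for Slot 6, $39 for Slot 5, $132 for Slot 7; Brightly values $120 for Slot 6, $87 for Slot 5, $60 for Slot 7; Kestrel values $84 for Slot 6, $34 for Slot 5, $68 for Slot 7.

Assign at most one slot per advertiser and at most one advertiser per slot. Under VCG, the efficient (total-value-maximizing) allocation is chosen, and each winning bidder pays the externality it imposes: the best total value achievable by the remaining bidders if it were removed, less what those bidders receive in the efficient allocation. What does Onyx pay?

Efficient allocation: Onyx→Slot 7 ($132), Brightly→Slot 5 ($87), Kestrel→Slot 6 ($84); total welfare W = $303.
Onyx receives Slot 7 at value $132, so the others get W − 132 = $171.
Without Onyx: best allocation of the remaining 2 bidders over all 3 slots is Brightly→Slot 6 ($120), Kestrel→Slot 7 ($68), total $188.
VCG payment = (others' best without Onyx) − (others' welfare with Onyx) = 188 − 171 = $17.

Onyx pays $17.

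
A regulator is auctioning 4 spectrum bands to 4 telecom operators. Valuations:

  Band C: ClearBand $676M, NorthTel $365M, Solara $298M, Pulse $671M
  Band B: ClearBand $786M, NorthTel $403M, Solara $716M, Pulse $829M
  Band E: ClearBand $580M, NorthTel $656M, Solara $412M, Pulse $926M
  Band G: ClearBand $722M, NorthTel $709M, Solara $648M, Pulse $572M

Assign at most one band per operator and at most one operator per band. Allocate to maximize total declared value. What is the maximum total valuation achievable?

Treat this as an assignment problem: match each operator to one band.
Optimal: ClearBand→Band C ($676M), NorthTel→Band G ($709M), Solara→Band B ($716M), Pulse→Band E ($926M) — total 676+709+716+926 = $3027M.
Column-greedy (each band in turn goes to its best remaining operator) gives $2809M, worse by 218.
Next-best assignment: ClearBand→Band C, NorthTel→Band E, Solara→Band G, Pulse→Band B = $2809M.

Maximum total: $3027M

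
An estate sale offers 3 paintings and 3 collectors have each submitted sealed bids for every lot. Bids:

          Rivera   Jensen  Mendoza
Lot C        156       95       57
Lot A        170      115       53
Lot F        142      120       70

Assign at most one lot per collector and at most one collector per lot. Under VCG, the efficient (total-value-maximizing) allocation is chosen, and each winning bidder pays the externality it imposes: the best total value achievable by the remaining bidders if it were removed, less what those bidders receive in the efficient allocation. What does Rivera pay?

Efficient allocation: Rivera→Lot A ($170), Jensen→Lot F ($120), Mendoza→Lot C ($57); total welfare W = $347.
Rivera receives Lot A at value $170, so the others get W − 170 = $177.
Without Rivera: best allocation of the remaining 2 bidders over all 3 lots is Jensen→Lot A ($115), Mendoza→Lot F ($70), total $185.
VCG payment = (others' best without Rivera) − (others' welfare with Rivera) = 185 − 177 = $8.

Rivera pays $8.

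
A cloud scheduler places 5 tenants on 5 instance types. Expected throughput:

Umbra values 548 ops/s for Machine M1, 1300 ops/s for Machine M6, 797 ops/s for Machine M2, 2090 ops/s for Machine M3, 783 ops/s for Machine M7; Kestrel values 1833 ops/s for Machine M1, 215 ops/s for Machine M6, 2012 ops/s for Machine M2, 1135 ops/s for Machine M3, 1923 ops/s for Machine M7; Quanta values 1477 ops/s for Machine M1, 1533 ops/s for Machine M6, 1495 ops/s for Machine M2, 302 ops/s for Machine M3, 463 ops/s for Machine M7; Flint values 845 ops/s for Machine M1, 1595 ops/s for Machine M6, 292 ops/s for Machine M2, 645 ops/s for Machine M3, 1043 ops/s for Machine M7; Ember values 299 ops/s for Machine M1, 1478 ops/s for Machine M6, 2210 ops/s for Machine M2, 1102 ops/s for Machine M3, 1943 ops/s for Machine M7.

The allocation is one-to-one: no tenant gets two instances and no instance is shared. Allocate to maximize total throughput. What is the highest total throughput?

Maximum total: 9295 ops/s

Treat this as an assignment problem: match each tenant to one instance.
Optimal: Umbra→Machine M3 (2090 ops/s), Kestrel→Machine M7 (1923 ops/s), Quanta→Machine M1 (1477 ops/s), Flint→Machine M6 (1595 ops/s), Ember→Machine M2 (2210 ops/s) — total 2090+1923+1477+1595+2210 = 9295 ops/s.
Swapping Umbra↔Kestrel (Umbra→Machine M7 783 ops/s, Kestrel→Machine M3 1135 ops/s) loses 2095.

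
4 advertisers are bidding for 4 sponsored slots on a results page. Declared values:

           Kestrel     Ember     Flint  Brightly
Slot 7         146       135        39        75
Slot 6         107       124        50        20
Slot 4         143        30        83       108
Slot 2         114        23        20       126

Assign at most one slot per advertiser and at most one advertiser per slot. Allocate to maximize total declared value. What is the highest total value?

Maximum total: $479

This is a one-to-one assignment (maximum-weight bipartite matching).
Optimal: Kestrel→Slot 7 ($146), Ember→Slot 6 ($124), Flint→Slot 4 ($83), Brightly→Slot 2 ($126) — total 146+124+83+126 = $479.
Column-greedy (each slot in turn goes to its best remaining advertiser) gives $398, worse by 81.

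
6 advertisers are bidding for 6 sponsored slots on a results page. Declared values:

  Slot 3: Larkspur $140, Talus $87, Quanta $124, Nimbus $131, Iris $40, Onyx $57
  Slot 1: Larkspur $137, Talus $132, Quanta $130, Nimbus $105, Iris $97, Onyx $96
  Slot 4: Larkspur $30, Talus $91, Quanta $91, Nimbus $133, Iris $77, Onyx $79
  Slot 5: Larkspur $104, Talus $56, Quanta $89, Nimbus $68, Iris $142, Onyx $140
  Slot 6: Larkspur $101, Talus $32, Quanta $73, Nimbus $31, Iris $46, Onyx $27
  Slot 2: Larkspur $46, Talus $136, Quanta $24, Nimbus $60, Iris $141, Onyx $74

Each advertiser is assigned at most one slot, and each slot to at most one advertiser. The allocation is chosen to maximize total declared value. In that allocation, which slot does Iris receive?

Iris receives Slot 2.

Optimal: Larkspur→Slot 6 ($101), Talus→Slot 1 ($132), Quanta→Slot 3 ($124), Nimbus→Slot 4 ($133), Iris→Slot 2 ($141), Onyx→Slot 5 ($140) — total 101+132+124+133+141+140 = $771.
Max-entry greedy (repeatedly take the single best remaining cell) gives $708, worse by 63.
Next-best assignment: Larkspur→Slot 3, Talus→Slot 1, Quanta→Slot 6, Nimbus→Slot 4, Iris→Slot 2, Onyx→Slot 5 = $759.
Swapping Larkspur↔Onyx (Larkspur→Slot 5 $104, Onyx→Slot 6 $27) loses 110.
Every other assignment is strictly worse.
Iris's own top slot is Slot 5 ($142), but forcing Iris→Slot 5 and reassigning the rest optimally gives only $732 — worse by 39.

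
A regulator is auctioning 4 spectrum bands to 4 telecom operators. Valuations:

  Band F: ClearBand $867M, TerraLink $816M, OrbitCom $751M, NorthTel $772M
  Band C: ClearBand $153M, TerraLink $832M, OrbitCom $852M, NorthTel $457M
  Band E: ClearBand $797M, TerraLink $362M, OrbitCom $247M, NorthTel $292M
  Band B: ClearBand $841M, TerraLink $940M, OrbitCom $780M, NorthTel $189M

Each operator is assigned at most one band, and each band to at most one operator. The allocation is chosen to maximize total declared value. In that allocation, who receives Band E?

ClearBand receives Band E.

This is a one-to-one assignment (maximum-weight bipartite matching).
Optimal: ClearBand→Band E ($797M), TerraLink→Band B ($940M), OrbitCom→Band C ($852M), NorthTel→Band F ($772M) — total 797+940+852+772 = $3361M.
Column-greedy (each band in turn goes to its best remaining operator) gives $2270M, worse by 1091.
ClearBand's own top band is Band F ($867M), but forcing ClearBand→Band F and reassigning the rest optimally gives only $2951M — worse by 410.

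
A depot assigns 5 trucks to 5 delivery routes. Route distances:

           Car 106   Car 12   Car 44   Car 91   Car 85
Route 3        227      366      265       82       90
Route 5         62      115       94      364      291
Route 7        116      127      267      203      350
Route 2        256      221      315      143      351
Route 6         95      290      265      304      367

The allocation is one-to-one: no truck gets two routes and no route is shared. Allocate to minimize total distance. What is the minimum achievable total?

Minimum total: 549 km

This is a one-to-one assignment (minimum-cost bipartite matching).
Optimal: Car 106→Route 6 (95 km), Car 12→Route 7 (127 km), Car 44→Route 5 (94 km), Car 91→Route 2 (143 km), Car 85→Route 3 (90 km) — total 95+127+94+143+90 = 549 km.
Next-best assignment: Car 106→Route 5, Car 12→Route 7, Car 44→Route 6, Car 91→Route 2, Car 85→Route 3 = 687 km.
Swapping Car 91↔Car 85 (Car 91→Route 3 82 km, Car 85→Route 2 351 km) adds 200.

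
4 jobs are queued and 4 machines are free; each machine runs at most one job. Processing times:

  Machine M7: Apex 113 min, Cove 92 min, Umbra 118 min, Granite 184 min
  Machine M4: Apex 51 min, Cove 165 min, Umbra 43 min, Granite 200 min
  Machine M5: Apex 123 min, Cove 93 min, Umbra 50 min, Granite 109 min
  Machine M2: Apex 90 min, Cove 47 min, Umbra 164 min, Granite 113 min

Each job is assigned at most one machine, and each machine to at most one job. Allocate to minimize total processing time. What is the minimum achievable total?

Minimum total: 306 min

Optimal: Apex→Machine M4 (51 min), Cove→Machine M7 (92 min), Umbra→Machine M5 (50 min), Granite→Machine M2 (113 min) — total 51+92+50+113 = 306 min.
Row-greedy (each job in turn takes its cheapest remaining machine) gives 332 min, worse by 26.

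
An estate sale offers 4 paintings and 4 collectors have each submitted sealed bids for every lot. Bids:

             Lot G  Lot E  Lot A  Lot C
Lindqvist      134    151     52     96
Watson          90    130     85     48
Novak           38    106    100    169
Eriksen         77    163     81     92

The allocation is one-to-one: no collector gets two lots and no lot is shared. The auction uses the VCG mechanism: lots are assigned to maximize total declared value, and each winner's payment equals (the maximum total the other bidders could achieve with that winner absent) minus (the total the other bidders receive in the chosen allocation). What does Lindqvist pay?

Efficient allocation: Lindqvist→Lot G ($134), Watson→Lot A ($85), Novak→Lot C ($169), Eriksen→Lot E ($163); total welfare W = $551.
Lindqvist receives Lot G at value $134, so the others get W − 134 = $417.
Without Lindqvist: best allocation of the remaining 3 bidders over all 4 lots is Watson→Lot G ($90), Novak→Lot C ($169), Eriksen→Lot E ($163), total $422.
VCG payment = (others' best without Lindqvist) − (others' welfare with Lindqvist) = 422 − 417 = $5.

Lindqvist pays $5.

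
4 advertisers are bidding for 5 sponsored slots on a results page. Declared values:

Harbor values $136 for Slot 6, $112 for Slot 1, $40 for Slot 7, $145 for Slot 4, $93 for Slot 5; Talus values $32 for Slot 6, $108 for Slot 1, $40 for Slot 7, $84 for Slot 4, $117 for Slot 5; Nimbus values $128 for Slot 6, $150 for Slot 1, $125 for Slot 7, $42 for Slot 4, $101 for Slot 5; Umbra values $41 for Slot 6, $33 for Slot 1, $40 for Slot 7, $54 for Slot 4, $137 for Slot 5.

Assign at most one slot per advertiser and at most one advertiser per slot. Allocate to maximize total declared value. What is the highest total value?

Max total: $518

This is the linear assignment problem.
Optimal: Harbor→Slot 4 ($145), Talus→Slot 1 ($108), Nimbus→Slot 6 ($128), Umbra→Slot 5 ($137) — total 145+108+128+137 = $518.
Max-entry greedy (repeatedly take the single best remaining cell) gives $472, worse by 46.
Swapping Harbor↔Umbra (Harbor→Slot 5 $93, Umbra→Slot 4 $54) loses 135.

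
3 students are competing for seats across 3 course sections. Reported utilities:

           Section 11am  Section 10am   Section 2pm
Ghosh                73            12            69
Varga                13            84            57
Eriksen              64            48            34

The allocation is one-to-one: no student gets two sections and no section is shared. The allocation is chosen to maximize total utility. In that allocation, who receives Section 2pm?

Ghosh receives Section 2pm.

Optimal: Ghosh→Section 2pm (69 points), Varga→Section 10am (84 points), Eriksen→Section 11am (64 points) — total 69+84+64 = 217 points.
Max-entry greedy (repeatedly take the single best remaining cell) gives 191 points, worse by 26.
Next-best assignment: Ghosh→Section 11am, Varga→Section 10am, Eriksen→Section 2pm = 191 points.
Ghosh's own top section is Section 11am (73 points), but forcing Ghosh→Section 11am and reassigning the rest optimally gives only 191 points — worse by 26.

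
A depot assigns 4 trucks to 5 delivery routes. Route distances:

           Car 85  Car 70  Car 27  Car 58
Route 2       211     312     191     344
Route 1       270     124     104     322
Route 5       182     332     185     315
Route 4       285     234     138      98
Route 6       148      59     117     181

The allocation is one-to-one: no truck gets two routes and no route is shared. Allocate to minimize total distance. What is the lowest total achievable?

Min total: 443 km

This is the linear assignment problem.
Optimal: Car 85→Route 5 (182 km), Car 70→Route 6 (59 km), Car 27→Route 1 (104 km), Car 58→Route 4 (98 km) — total 182+59+104+98 = 443 km.
Column-greedy (each route in turn goes to its cheapest remaining truck) gives 595 km, worse by 152.
Next-best assignment: Car 85→Route 2, Car 70→Route 6, Car 27→Route 1, Car 58→Route 4 = 472 km.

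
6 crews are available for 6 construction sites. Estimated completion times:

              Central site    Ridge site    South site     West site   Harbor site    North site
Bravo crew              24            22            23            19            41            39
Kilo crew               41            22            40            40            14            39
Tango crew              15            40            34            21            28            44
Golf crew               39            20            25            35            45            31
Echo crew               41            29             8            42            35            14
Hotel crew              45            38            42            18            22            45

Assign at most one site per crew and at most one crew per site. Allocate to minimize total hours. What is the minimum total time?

Min total: 104 hours

Optimal: Bravo crew→South site (23 hours), Kilo crew→Harbor site (14 hours), Tango crew→Central site (15 hours), Golf crew→Ridge site (20 hours), Echo crew→North site (14 hours), Hotel crew→West site (18 hours) — total 23+14+15+20+14+18 = 104 hours.
Row-greedy (each crew in turn takes its cheapest remaining site) gives 121 hours, worse by 17.
Next-best assignment: Bravo crew→Ridge site, Kilo crew→Harbor site, Tango crew→Central site, Golf crew→South site, Echo crew→North site, Hotel crew→West site = 108 hours.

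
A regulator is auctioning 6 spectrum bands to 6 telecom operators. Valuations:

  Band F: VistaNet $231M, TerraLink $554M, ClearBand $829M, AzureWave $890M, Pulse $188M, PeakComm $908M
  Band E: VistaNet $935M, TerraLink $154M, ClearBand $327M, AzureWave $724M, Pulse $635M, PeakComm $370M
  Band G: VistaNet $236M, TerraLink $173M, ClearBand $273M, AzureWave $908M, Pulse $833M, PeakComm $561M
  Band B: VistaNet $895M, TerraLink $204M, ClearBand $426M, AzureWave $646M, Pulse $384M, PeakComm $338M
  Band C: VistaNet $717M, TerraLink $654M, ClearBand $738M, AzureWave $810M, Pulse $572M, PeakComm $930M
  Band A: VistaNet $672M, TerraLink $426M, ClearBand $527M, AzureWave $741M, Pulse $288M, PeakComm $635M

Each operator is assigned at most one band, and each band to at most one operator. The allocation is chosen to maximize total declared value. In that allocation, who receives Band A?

TerraLink receives Band A.

This is a one-to-one assignment (maximum-weight bipartite matching).
Optimal: VistaNet→Band B ($895M), TerraLink→Band A ($426M), ClearBand→Band F ($829M), AzureWave→Band E ($724M), Pulse→Band G ($833M), PeakComm→Band C ($930M) — total 895+426+829+724+833+930 = $4637M.
Max-entry greedy (repeatedly take the single best remaining cell) gives $4412M, worse by 225.
Next-best assignment: VistaNet→Band B, TerraLink→Band A, ClearBand→Band F, AzureWave→Band G, Pulse→Band E, PeakComm→Band C = $4623M.
Swapping AzureWave↔Pulse (AzureWave→Band G $908M, Pulse→Band E $635M) loses 14.
TerraLink's own top band is Band C ($654M), but forcing TerraLink→Band C and reassigning the rest optimally gives only $4570M — worse by 67.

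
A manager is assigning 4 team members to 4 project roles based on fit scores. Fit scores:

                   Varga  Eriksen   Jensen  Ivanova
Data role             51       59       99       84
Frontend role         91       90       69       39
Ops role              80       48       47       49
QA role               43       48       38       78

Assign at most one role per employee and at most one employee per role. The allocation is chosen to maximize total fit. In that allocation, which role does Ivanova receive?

Ivanova receives QA role.

Optimal: Varga→Ops role (80 pts), Eriksen→Frontend role (90 pts), Jensen→Data role (99 pts), Ivanova→QA role (78 pts) — total 80+90+99+78 = 347 pts.
Column-greedy (each role in turn goes to its best remaining employee) gives 287 pts, worse by 60.
Ivanova's own top role is Data role (84 pts), but forcing Ivanova→Data role and reassigning the rest optimally gives only 292 pts — worse by 55.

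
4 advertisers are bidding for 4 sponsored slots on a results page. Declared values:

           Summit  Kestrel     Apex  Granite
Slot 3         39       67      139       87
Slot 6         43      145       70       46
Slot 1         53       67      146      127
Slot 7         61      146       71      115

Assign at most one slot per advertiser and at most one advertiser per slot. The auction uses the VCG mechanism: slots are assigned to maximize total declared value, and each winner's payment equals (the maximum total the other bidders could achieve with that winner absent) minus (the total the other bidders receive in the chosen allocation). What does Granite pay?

Efficient allocation: Summit→Slot 7 ($61), Kestrel→Slot 6 ($145), Apex→Slot 3 ($139), Granite→Slot 1 ($127); total welfare W = $472.
Granite receives Slot 1 at value $127, so the others get W − 127 = $345.
Without Granite: best allocation of the remaining 3 bidders over all 4 slots is Summit→Slot 7 ($61), Kestrel→Slot 6 ($145), Apex→Slot 1 ($146), total $352.
VCG payment = (others' best without Granite) − (others' welfare with Granite) = 352 − 345 = $7.

Granite pays $7.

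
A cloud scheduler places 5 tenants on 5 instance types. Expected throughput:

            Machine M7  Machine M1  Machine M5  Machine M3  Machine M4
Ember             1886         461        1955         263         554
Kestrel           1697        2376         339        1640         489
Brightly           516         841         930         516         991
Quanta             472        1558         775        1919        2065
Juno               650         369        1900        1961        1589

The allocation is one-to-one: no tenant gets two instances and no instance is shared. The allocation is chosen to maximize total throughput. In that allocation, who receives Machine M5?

Optimal: Ember→Machine M7 (1886 ops/s), Kestrel→Machine M1 (2376 ops/s), Brightly→Machine M5 (930 ops/s), Quanta→Machine M4 (2065 ops/s), Juno→Machine M3 (1961 ops/s) — total 1886+2376+930+2065+1961 = 9218 ops/s.
Max-entry greedy (repeatedly take the single best remaining cell) gives 8873 ops/s, worse by 345.
Every other assignment is strictly worse.
Brightly's own top instance is Machine M4 (991 ops/s), but forcing Brightly→Machine M4 and reassigning the rest optimally gives only 9072 ops/s — worse by 146.

Brightly receives Machine M5.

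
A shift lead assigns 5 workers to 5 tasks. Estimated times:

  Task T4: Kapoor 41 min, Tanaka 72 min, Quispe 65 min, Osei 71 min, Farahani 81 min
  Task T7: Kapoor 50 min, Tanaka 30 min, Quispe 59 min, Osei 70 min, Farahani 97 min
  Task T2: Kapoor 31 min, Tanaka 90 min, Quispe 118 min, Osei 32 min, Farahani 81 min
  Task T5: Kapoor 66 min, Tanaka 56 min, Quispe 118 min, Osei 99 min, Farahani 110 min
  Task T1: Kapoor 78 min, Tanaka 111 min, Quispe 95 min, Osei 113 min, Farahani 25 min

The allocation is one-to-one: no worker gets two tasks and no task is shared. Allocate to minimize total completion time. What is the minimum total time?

Min total: 213 min

Optimal: Kapoor→Task T4 (41 min), Tanaka→Task T5 (56 min), Quispe→Task T7 (59 min), Osei→Task T2 (32 min), Farahani→Task T1 (25 min) — total 41+56+59+32+25 = 213 min.
Next-best assignment: Kapoor→Task T5, Tanaka→Task T7, Quispe→Task T4, Osei→Task T2, Farahani→Task T1 = 218 min.
Swapping Kapoor↔Quispe (Kapoor→Task T7 50 min, Quispe→Task T4 65 min) adds 15.
No other one-to-one assignment undercuts 213 min.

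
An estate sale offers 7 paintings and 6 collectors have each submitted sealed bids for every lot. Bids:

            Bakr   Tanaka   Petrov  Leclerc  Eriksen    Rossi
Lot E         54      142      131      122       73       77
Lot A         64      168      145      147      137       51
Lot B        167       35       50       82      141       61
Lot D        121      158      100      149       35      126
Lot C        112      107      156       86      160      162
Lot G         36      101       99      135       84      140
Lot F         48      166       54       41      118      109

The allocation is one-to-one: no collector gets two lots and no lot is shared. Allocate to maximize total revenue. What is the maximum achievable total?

Maximum total: $927

Optimal: Bakr→Lot B ($167), Tanaka→Lot F ($166), Petrov→Lot A ($145), Leclerc→Lot D ($149), Eriksen→Lot C ($160), Rossi→Lot G ($140) — total 167+166+145+149+160+140 = $927.
Max-entry greedy (repeatedly take the single best remaining cell) gives $895, worse by 32.
Every other assignment is strictly worse.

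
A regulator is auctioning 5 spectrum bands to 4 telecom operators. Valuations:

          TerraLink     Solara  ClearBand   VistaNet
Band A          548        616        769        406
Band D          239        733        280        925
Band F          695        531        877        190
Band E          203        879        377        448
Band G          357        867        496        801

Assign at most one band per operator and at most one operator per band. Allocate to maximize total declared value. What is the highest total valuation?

This is a one-to-one assignment (maximum-weight bipartite matching).
Optimal: TerraLink→Band F ($695M), Solara→Band E ($879M), ClearBand→Band A ($769M), VistaNet→Band D ($925M) — total 695+879+769+925 = $3268M.
Max-entry greedy (repeatedly take the single best remaining cell) gives $3229M, worse by 39.
Next-best assignment: TerraLink→Band F, Solara→Band G, ClearBand→Band A, VistaNet→Band D = $3256M.
Swapping Solara↔VistaNet (Solara→Band D $733M, VistaNet→Band E $448M) loses 623.
Checked against all permutations: $3268M is optimal.

Max total: $3268M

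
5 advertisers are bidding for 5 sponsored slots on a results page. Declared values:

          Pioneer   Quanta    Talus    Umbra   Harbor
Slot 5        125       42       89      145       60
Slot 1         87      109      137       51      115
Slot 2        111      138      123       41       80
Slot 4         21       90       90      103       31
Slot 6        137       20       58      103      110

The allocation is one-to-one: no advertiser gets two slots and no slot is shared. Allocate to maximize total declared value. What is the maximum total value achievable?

This is a one-to-one assignment (maximum-weight bipartite matching).
Optimal: Pioneer→Slot 6 ($137), Quanta→Slot 2 ($138), Talus→Slot 4 ($90), Umbra→Slot 5 ($145), Harbor→Slot 1 ($115) — total 137+138+90+145+115 = $625.
Max-entry greedy (repeatedly take the single best remaining cell) gives $588, worse by 37.
Swapping Pioneer↔Umbra (Pioneer→Slot 5 $125, Umbra→Slot 6 $103) loses 54.
Checked against all permutations: $625 is optimal.

Maximum total: $625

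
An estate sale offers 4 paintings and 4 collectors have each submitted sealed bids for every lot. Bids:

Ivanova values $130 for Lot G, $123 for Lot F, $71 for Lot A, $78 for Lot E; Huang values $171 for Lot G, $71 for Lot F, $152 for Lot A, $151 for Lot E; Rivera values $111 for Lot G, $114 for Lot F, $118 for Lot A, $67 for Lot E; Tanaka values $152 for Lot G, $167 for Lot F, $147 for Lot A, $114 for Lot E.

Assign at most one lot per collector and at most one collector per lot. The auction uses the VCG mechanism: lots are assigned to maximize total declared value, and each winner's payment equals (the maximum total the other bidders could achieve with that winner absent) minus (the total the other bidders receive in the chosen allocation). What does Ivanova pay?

Efficient allocation: Ivanova→Lot G ($130), Huang→Lot E ($151), Rivera→Lot A ($118), Tanaka→Lot F ($167); total welfare W = $566.
Ivanova receives Lot G at value $130, so the others get W − 130 = $436.
Without Ivanova: best allocation of the remaining 3 bidders over all 4 lots is Huang→Lot G ($171), Rivera→Lot A ($118), Tanaka→Lot F ($167), total $456.
VCG payment = (others' best without Ivanova) − (others' welfare with Ivanova) = 456 − 436 = $20.

Ivanova pays $20.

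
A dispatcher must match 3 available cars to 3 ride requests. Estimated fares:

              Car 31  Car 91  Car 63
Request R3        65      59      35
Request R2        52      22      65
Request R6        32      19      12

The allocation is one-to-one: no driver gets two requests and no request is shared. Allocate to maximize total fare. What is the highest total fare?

This is a one-to-one assignment (maximum-weight bipartite matching).
Optimal: Car 31→Request R6 ($32), Car 91→Request R3 ($59), Car 63→Request R2 ($65) — total 32+59+65 = $156.
Row-greedy (each driver in turn takes its best remaining request) gives $99, worse by 57.
Every other assignment is strictly worse.

Max total: $156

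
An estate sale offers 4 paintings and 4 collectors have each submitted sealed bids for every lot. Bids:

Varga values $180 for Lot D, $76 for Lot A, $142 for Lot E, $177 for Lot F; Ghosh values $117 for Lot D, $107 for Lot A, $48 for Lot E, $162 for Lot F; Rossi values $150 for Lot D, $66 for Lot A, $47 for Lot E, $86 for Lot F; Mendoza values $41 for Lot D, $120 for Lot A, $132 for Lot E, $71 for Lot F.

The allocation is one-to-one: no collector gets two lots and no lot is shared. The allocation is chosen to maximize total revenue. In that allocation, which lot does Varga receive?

Varga receives Lot E.

Optimal: Varga→Lot E ($142), Ghosh→Lot F ($162), Rossi→Lot D ($150), Mendoza→Lot A ($120) — total 142+162+150+120 = $574.
Max-entry greedy (repeatedly take the single best remaining cell) gives $540, worse by 34.
Next-best assignment: Varga→Lot F, Ghosh→Lot A, Rossi→Lot D, Mendoza→Lot E = $566.
Varga's own top lot is Lot D ($180), but forcing Varga→Lot D and reassigning the rest optimally gives only $540 — worse by 34.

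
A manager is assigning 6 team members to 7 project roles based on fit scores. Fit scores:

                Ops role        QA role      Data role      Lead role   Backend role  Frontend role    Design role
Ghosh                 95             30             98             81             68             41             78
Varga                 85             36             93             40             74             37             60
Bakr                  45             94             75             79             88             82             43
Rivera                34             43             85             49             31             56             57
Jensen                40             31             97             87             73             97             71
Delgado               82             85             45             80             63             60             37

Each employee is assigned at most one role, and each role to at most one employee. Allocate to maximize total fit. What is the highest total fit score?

Maximum total: 525 pts

Treat this as an assignment problem: match each employee to one role.
Optimal: Ghosh→Ops role (95 pts), Varga→Backend role (74 pts), Bakr→QA role (94 pts), Rivera→Data role (85 pts), Jensen→Frontend role (97 pts), Delgado→Lead role (80 pts) — total 95+74+94+85+97+80 = 525 pts.
Row-greedy (each employee in turn takes its best remaining role) gives 511 pts, worse by 14.
Next-best assignment: Ghosh→Lead role, Varga→Ops role, Bakr→Backend role, Rivera→Data role, Jensen→Frontend role, Delgado→QA role = 521 pts.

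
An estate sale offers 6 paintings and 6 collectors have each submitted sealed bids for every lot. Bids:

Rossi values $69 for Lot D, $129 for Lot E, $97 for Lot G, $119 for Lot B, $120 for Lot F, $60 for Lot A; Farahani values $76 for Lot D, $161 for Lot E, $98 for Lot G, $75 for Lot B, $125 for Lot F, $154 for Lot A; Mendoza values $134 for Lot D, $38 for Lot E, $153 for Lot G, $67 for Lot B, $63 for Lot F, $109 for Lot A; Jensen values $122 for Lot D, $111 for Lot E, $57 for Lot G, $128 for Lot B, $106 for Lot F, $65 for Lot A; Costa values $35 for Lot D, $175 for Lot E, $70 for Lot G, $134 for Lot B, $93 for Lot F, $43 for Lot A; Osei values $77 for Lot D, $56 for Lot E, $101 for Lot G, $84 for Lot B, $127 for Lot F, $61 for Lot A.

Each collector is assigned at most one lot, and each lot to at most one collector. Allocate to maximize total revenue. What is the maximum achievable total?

Maximum total: $850

Optimal: Rossi→Lot B ($119), Farahani→Lot A ($154), Mendoza→Lot G ($153), Jensen→Lot D ($122), Costa→Lot E ($175), Osei→Lot F ($127) — total 119+154+153+122+175+127 = $850.
Column-greedy (each lot in turn goes to its best remaining collector) gives $723, worse by 127.
Next-best assignment: Rossi→Lot E, Farahani→Lot A, Mendoza→Lot G, Jensen→Lot D, Costa→Lot B, Osei→Lot F = $819.
Swapping Mendoza↔Osei (Mendoza→Lot F $63, Osei→Lot G $101) loses 116.
No other one-to-one assignment exceeds $850.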